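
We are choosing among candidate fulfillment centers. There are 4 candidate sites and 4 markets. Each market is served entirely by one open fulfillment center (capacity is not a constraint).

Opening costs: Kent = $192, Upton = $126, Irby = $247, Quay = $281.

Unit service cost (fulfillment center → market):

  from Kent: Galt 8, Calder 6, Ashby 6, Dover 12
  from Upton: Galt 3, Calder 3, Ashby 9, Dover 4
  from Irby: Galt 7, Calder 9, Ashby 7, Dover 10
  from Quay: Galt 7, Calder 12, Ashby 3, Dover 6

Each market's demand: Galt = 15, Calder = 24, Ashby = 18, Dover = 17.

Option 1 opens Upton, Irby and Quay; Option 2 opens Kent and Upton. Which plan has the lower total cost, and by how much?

Option 2 is cheaper by 282.

Option 1: {Upton, Irby, Quay}: Galt→Upton 3·15=45, Calder→Upton 3·24=72, Ashby→Quay 3·18=54, Dover→Upton 4·17=68. Service 239; fixed 654; total 893.
Option 2: {Kent, Upton}: Galt→Upton 3·15=45, Calder→Upton 3·24=72, Ashby→Kent 6·18=108, Dover→Upton 4·17=68. Service 293; fixed 318; total 611.
Difference: |893 − 611| = 282.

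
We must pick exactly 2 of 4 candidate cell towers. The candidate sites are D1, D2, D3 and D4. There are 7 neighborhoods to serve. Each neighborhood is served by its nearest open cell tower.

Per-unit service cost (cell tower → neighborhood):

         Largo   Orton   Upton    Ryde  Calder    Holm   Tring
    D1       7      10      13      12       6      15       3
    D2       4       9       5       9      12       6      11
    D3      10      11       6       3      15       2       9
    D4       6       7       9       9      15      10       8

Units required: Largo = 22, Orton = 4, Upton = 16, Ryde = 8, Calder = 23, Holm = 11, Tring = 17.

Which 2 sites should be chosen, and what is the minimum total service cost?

Choose D1 and D3; total service cost 525.

With exactly 2 open, each neighborhood uses its cheapest among the chosen.
{D1, D3}: Largo→D1 7·22=154, Orton→D1 10·4=40, Upton→D3 6·16=96, Ryde→D3 3·8=24, Calder→D1 6·23=138, Holm→D3 2·11=22, Tring→D1 3·17=51. Service cost 525.
{D1, D2}: service cost 531
{D1, D4}: service cost 675
Among all 6 size-2 choices, {D1, D3} is lowest.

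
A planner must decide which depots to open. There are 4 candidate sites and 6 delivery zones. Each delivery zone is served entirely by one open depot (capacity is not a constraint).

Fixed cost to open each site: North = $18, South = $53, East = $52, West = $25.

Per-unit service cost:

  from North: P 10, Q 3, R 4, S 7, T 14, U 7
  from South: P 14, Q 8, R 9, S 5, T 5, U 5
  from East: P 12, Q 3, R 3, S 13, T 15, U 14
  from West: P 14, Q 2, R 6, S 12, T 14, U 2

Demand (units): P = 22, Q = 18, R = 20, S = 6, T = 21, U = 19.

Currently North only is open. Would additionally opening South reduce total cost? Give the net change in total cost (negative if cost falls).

Yes — net change −186 (cost falls by 186).

Current service cost with {North}: 823.
Adding South: each delivery zone re-picks its cheapest; new service cost 584, saving 239.
Extra fixed cost: 53. Net change = 53 − 239 = -186.
(Totals: 841 → 655.)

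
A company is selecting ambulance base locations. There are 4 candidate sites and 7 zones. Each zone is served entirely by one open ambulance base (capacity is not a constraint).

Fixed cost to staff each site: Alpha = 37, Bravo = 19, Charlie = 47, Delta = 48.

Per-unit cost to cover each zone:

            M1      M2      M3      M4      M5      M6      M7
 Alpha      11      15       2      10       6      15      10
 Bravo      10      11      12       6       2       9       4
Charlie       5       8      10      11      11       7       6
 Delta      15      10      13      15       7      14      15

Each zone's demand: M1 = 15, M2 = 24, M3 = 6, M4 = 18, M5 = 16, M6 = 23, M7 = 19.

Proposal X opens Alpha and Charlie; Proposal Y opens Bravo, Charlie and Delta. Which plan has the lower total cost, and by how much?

Proposal Y is cheaper by 96.

Proposal X: {Alpha, Charlie}: M1→Charlie 5·15=75, M2→Charlie 8·24=192, M3→Alpha 2·6=12, M4→Alpha 10·18=180, M5→Alpha 6·16=96, M6→Charlie 7·23=161, M7→Charlie 6·19=114. Service 830; fixed 84; total 914.
Proposal Y: {Bravo, Charlie, Delta}: M1→Charlie 5·15=75, M2→Charlie 8·24=192, M3→Charlie 10·6=60, M4→Bravo 6·18=108, M5→Bravo 2·16=32, M6→Charlie 7·23=161, M7→Bravo 4·19=76. Service 704; fixed 114; total 818.
Difference: |914 − 818| = 96.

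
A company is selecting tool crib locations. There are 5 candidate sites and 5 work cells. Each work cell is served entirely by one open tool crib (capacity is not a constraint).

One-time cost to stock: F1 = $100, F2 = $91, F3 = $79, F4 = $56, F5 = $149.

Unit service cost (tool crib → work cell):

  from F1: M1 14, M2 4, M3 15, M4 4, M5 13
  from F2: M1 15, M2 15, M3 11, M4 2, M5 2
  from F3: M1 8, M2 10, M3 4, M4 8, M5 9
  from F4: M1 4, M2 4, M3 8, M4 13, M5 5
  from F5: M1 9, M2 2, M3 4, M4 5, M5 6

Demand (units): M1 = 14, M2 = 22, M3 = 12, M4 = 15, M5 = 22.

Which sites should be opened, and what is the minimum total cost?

Open F2 and F4; minimum total cost 461.

For any fixed open set, each work cell goes to its cheapest open site; total = fixed + service.
{F2, F4}: M1→F4 4·14=56, M2→F4 4·22=88, M3→F4 8·12=96, M4→F2 2·15=30, M5→F2 2·22=44. Service 314; fixed 147; total 461.
{F2, F3, F4}: service 266 + fixed 226 = 492
{F2, F4, F5}: service 222 + fixed 296 = 518
{F1, F2, F3, F4, F5}: service 222 + fixed 475 = 697
No other subset beats 461.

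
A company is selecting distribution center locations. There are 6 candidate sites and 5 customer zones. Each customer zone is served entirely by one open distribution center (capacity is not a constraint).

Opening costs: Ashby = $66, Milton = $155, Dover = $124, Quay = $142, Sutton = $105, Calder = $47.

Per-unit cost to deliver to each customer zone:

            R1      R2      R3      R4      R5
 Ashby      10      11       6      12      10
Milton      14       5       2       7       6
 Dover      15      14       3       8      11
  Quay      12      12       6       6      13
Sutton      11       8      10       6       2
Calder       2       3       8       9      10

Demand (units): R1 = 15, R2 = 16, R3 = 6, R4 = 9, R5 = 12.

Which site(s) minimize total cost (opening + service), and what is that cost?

For any fixed open set, each customer zone goes to its cheapest open site; total = fixed + service.
{Sutton, Calder}: R1→Calder 2·15=30, R2→Calder 3·16=48, R3→Calder 8·6=48, R4→Sutton 6·9=54, R5→Sutton 2·12=24. Service 204; fixed 152; total 356.
{Calder}: R1→Calder 2·15=30, R2→Calder 3·16=48, R3→Calder 8·6=48, R4→Calder 9·9=81, R5→Calder 10·12=120. Service 327; fixed 47; total 374.
{Ashby, Sutton, Calder}: service 192 + fixed 218 = 410
{Ashby, Milton, Dover, Quay, Sutton, Calder}: service 168 + fixed 639 = 807
No other subset beats 356.

Open Sutton and Calder; minimum total cost 356.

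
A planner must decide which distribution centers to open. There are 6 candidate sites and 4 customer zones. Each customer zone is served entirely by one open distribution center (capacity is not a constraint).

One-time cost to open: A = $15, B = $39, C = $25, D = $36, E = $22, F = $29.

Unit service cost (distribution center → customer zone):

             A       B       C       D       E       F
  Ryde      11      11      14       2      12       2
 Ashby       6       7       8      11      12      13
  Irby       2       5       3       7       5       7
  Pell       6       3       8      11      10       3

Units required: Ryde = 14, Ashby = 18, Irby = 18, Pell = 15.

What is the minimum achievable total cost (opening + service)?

Minimum total cost: 261

For any fixed open set, each customer zone goes to its cheapest open site; total = fixed + service.
{A, F}: Ryde→F 2·14=28, Ashby→A 6·18=108, Irby→A 2·18=36, Pell→F 3·15=45. Service 217; fixed 44; total 261.
{A, E, F}: service 217 + fixed 66 = 283
{A, C, F}: Ryde→F 2·14=28, Ashby→A 6·18=108, Irby→A 2·18=36, Pell→F 3·15=45. Service 217; fixed 69; total 286.
{A, B, C, D, E, F}: service 217 + fixed 166 = 383
No other subset beats 261.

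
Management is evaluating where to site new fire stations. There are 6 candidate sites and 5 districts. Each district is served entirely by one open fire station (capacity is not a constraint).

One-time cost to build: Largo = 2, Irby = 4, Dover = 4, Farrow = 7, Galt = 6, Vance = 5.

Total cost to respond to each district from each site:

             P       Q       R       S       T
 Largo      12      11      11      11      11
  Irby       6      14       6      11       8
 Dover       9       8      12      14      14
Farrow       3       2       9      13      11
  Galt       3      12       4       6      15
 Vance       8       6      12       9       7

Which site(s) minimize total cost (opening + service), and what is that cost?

Open Galt and Vance; minimum total cost 37.

For any fixed open set, each district goes to its cheapest open site; total = fixed + service.
{Galt, Vance}: P→Galt 3, Q→Vance 6, R→Galt 4, S→Galt 6, T→Vance 7. Service 26; fixed 11; total 37.
{Largo, Galt, Vance}: P→Galt 3, Q→Vance 6, R→Galt 4, S→Galt 6, T→Vance 7. Service 26; fixed 13; total 39.
{Farrow, Galt}: service 26 + fixed 13 = 39
{Largo, Irby, Dover, Farrow, Galt, Vance}: P→Farrow 3, Q→Farrow 2, R→Galt 4, S→Galt 6, T→Vance 7. Service 22; fixed 28; total 50.
No other subset beats 37.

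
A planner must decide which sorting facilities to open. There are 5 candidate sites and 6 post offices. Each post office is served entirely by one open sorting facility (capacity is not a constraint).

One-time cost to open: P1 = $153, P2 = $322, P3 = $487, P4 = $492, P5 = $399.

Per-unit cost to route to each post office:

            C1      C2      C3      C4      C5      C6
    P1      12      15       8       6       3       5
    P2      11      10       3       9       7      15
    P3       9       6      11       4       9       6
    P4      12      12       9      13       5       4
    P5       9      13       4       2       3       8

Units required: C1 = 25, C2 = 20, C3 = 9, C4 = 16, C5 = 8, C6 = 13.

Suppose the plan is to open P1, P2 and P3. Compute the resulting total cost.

Each post office is assigned to its cheapest site among the open ones.
{P1, P2, P3}: C1→P3 9·25=225, C2→P3 6·20=120, C3→P2 3·9=27, C4→P3 4·16=64, C5→P1 3·8=24, C6→P1 5·13=65. Service 525; fixed 962; total 1487.

Total cost: 1487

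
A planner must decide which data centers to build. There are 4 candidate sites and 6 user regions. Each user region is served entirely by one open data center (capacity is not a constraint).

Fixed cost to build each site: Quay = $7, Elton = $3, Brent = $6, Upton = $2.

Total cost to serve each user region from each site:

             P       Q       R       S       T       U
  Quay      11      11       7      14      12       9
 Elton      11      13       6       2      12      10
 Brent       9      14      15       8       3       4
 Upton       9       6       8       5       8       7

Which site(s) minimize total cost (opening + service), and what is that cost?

Open Elton, Brent and Upton; minimum total cost 41.

For any fixed open set, each user region goes to its cheapest open site; total = fixed + service.
{Elton, Brent, Upton}: P→Brent 9, Q→Upton 6, R→Elton 6, S→Elton 2, T→Brent 3, U→Brent 4. Service 30; fixed 11; total 41.
{Elton, Upton}: P→Upton 9, Q→Upton 6, R→Elton 6, S→Elton 2, T→Upton 8, U→Upton 7. Service 38; fixed 5; total 43.
{Brent, Upton}: service 35 + fixed 8 = 43
{Quay, Elton, Brent, Upton}: P→Brent 9, Q→Upton 6, R→Elton 6, S→Elton 2, T→Brent 3, U→Brent 4. Service 30; fixed 18; total 48.
(All 15 nonempty subsets were checked; Elton, Brent and Upton is lowest.)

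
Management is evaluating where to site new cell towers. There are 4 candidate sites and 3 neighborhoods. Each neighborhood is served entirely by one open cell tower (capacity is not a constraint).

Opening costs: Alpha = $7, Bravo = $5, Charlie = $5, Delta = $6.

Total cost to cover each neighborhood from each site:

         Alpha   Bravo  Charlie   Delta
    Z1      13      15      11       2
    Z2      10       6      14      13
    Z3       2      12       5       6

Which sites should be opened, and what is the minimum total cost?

Open Bravo and Delta; minimum total cost 25.

For any fixed open set, each neighborhood goes to its cheapest open site; total = fixed + service.
{Bravo, Delta}: Z1→Delta 2, Z2→Bravo 6, Z3→Delta 6. Service 14; fixed 11; total 25.
{Alpha, Delta}: service 14 + fixed 13 = 27
{Delta}: service 21 + fixed 6 = 27
{Alpha, Bravo, Charlie, Delta}: Z1→Delta 2, Z2→Bravo 6, Z3→Alpha 2. Service 10; fixed 23; total 33.
No other subset beats 25.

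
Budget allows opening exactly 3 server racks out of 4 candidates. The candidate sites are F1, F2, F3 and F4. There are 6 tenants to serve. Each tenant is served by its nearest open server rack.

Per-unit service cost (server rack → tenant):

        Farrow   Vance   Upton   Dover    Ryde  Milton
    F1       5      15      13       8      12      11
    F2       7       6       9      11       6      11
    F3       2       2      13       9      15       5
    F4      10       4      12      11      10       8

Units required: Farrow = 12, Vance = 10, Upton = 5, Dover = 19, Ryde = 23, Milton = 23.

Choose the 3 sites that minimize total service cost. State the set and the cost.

With exactly 3 open, each tenant uses its cheapest among the chosen.
{F1, F2, F3}: Farrow→F3 2·12=24, Vance→F3 2·10=20, Upton→F2 9·5=45, Dover→F1 8·19=152, Ryde→F2 6·23=138, Milton→F3 5·23=115. Service cost 494.
{F2, F3, F4}: service cost 513
{F1, F3, F4}: service cost 601
Among all 4 size-3 choices, {F1, F2, F3} is lowest.

Choose F1, F2 and F3; total service cost 494.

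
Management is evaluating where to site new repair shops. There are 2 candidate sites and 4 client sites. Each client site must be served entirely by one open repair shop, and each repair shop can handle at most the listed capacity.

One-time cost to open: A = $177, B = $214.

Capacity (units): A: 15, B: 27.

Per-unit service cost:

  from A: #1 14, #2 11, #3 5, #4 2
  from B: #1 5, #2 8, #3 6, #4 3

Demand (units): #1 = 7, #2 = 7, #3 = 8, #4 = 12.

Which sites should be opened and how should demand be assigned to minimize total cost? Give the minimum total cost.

Open {A, B}: #1→B 5·7=35, #2→B 8·7=56, #3→B 6·8=48, #4→A 2·12=24.
Loads: A carries 12/15, B carries 22/27. Service 163; fixed 391; total 554.
Next best feasible plan costs 558.

Minimum total cost: 554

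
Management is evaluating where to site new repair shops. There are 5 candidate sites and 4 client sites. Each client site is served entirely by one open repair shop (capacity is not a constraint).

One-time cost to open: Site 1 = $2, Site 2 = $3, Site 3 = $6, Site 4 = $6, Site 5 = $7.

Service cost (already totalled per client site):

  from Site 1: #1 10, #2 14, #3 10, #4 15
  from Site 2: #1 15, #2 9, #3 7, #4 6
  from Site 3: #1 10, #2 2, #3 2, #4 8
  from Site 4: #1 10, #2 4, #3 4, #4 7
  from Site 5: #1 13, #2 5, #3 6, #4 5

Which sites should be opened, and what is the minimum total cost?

Open Site 3 only; minimum total cost 28.

For any fixed open set, each client site goes to its cheapest open site; total = fixed + service.
{Site 3}: #1→Site 3 10, #2→Site 3 2, #3→Site 3 2, #4→Site 3 8. Service 22; fixed 6; total 28.
{Site 2, Site 3}: #1→Site 3 10, #2→Site 3 2, #3→Site 3 2, #4→Site 2 6. Service 20; fixed 9; total 29.
{Site 1, Site 3}: service 22 + fixed 8 = 30
{Site 1, Site 2, Site 3, Site 4, Site 5}: service 19 + fixed 24 = 43
No other subset beats 28.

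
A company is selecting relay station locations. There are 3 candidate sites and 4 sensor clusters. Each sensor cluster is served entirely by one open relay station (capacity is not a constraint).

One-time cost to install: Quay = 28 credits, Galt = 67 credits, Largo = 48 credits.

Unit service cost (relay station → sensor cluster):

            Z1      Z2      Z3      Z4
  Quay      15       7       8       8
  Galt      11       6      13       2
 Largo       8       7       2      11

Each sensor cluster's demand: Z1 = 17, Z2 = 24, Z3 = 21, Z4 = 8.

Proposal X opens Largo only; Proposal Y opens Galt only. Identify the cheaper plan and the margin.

Proposal X: {Largo}: Z1→Largo 8·17=136, Z2→Largo 7·24=168, Z3→Largo 2·21=42, Z4→Largo 11·8=88. Service 434; fixed 48; total 482.
Proposal Y: {Galt}: Z1→Galt 11·17=187, Z2→Galt 6·24=144, Z3→Galt 13·21=273, Z4→Galt 2·8=16. Service 620; fixed 67; total 687.
Difference: |482 − 687| = 205.

Proposal X is cheaper by 205.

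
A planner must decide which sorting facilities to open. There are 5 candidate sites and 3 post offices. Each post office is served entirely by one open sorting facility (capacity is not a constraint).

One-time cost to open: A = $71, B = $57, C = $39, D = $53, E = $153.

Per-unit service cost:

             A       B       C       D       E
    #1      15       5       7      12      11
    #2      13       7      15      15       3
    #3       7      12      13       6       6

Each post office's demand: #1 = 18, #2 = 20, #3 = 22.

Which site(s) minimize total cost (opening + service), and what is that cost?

For any fixed open set, each post office goes to its cheapest open site; total = fixed + service.
{B, D}: #1→B 5·18=90, #2→B 7·20=140, #3→D 6·22=132. Service 362; fixed 110; total 472.
{B, E}: service 282 + fixed 210 = 492
{C, E}: service 318 + fixed 192 = 510
{A, B, C, D, E}: service 282 + fixed 373 = 655
No other subset beats 472.

Open B and D; minimum total cost 472.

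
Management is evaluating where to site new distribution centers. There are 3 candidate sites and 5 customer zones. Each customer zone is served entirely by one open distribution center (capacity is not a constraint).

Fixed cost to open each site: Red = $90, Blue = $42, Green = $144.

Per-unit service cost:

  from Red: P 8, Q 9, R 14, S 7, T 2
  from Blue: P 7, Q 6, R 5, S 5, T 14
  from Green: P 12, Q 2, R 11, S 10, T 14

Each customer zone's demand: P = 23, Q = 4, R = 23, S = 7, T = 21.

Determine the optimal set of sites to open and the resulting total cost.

For any fixed open set, each customer zone goes to its cheapest open site; total = fixed + service.
{Red, Blue}: P→Blue 7·23=161, Q→Blue 6·4=24, R→Blue 5·23=115, S→Blue 5·7=35, T→Red 2·21=42. Service 377; fixed 132; total 509.
{Red, Blue, Green}: P→Blue 7·23=161, Q→Green 2·4=8, R→Blue 5·23=115, S→Blue 5·7=35, T→Red 2·21=42. Service 361; fixed 276; total 637.
{Blue}: service 629 + fixed 42 = 671
(All 7 nonempty subsets were checked; Red and Blue is lowest.)

Open Red and Blue; minimum total cost 509.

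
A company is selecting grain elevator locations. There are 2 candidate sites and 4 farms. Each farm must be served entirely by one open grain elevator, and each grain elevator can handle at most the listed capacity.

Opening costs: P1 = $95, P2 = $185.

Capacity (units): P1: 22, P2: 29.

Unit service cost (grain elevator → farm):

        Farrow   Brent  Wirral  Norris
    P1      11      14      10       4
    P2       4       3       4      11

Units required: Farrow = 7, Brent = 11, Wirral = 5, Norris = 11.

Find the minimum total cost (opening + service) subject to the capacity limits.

Minimum total cost: 405

Open {P1, P2}: Farrow→P2 4·7=28, Brent→P2 3·11=33, Wirral→P2 4·5=20, Norris→P1 4·11=44.
Loads: P1 carries 11/22, P2 carries 23/29. Service 125; fixed 280; total 405.
Next best feasible plan costs 435.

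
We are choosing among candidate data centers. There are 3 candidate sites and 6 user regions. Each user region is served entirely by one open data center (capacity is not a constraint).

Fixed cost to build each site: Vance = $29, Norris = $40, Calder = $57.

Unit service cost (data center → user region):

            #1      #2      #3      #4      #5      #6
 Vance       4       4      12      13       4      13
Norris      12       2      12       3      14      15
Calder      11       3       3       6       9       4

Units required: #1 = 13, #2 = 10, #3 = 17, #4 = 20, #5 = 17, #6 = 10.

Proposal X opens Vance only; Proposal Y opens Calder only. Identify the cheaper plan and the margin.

Proposal Y is cheaper by 189.

Proposal X: {Vance}: #1→Vance 4·13=52, #2→Vance 4·10=40, #3→Vance 12·17=204, #4→Vance 13·20=260, #5→Vance 4·17=68, #6→Vance 13·10=130. Service 754; fixed 29; total 783.
Proposal Y: {Calder}: #1→Calder 11·13=143, #2→Calder 3·10=30, #3→Calder 3·17=51, #4→Calder 6·20=120, #5→Calder 9·17=153, #6→Calder 4·10=40. Service 537; fixed 57; total 594.
Difference: |783 − 594| = 189.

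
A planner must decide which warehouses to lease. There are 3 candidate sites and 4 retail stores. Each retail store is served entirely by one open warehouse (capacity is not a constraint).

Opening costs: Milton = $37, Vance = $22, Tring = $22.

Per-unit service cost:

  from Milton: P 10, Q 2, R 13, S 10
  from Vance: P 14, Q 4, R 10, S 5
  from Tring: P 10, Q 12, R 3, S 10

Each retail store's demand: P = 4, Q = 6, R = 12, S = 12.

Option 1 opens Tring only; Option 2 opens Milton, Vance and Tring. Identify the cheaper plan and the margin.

Option 2 is cheaper by 61.

Option 1: {Tring}: P→Tring 10·4=40, Q→Tring 12·6=72, R→Tring 3·12=36, S→Tring 10·12=120. Service 268; fixed 22; total 290.
Option 2: {Milton, Vance, Tring}: P→Milton 10·4=40, Q→Milton 2·6=12, R→Tring 3·12=36, S→Vance 5·12=60. Service 148; fixed 81; total 229.
Difference: |290 − 229| = 61.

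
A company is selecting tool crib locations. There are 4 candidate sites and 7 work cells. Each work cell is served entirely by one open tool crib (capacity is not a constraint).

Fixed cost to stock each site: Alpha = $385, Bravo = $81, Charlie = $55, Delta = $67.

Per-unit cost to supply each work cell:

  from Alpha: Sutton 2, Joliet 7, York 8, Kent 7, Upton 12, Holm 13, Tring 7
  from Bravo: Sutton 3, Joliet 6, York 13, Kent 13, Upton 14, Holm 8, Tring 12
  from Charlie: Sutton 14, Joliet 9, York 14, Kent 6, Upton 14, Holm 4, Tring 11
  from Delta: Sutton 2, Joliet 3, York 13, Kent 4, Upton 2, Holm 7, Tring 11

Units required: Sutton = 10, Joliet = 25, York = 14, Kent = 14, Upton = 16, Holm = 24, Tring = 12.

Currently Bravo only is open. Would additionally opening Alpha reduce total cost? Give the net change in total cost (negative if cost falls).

No — net change +129 (cost rises by 129).

Current service cost with {Bravo}: 1104.
Adding Alpha: each work cell re-picks its cheapest; new service cost 848, saving 256.
Extra fixed cost: 385. Net change = 385 − 256 = 129.
(Totals: 1185 → 1314.)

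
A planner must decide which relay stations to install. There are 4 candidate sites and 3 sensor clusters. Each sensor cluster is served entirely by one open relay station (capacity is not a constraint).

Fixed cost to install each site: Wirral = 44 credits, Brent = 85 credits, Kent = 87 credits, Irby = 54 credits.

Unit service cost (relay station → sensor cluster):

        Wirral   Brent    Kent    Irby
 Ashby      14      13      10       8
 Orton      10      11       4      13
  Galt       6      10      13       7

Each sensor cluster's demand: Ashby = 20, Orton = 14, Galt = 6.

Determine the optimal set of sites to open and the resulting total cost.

For any fixed open set, each sensor cluster goes to its cheapest open site; total = fixed + service.
{Kent, Irby}: Ashby→Irby 8·20=160, Orton→Kent 4·14=56, Galt→Irby 7·6=42. Service 258; fixed 141; total 399.
{Kent}: Ashby→Kent 10·20=200, Orton→Kent 4·14=56, Galt→Kent 13·6=78. Service 334; fixed 87; total 421.
{Wirral, Kent}: service 292 + fixed 131 = 423
{Wirral, Brent, Kent, Irby}: Ashby→Irby 8·20=160, Orton→Kent 4·14=56, Galt→Wirral 6·6=36. Service 252; fixed 270; total 522.
(All 15 nonempty subsets were checked; Kent and Irby is lowest.)

Open Kent and Irby; minimum total cost 399.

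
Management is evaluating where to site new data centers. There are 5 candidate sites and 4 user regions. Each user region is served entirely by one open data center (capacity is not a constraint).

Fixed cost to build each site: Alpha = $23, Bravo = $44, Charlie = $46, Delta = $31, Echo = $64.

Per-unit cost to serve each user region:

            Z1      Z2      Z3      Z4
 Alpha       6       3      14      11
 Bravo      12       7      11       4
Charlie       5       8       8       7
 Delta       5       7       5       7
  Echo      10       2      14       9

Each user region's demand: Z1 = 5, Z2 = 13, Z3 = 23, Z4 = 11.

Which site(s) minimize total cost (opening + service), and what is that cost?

For any fixed open set, each user region goes to its cheapest open site; total = fixed + service.
{Alpha, Delta}: Z1→Delta 5·5=25, Z2→Alpha 3·13=39, Z3→Delta 5·23=115, Z4→Delta 7·11=77. Service 256; fixed 54; total 310.
{Alpha, Bravo, Delta}: service 223 + fixed 98 = 321
{Delta, Echo}: service 243 + fixed 95 = 338
{Alpha, Bravo, Charlie, Delta, Echo}: Z1→Charlie 5·5=25, Z2→Echo 2·13=26, Z3→Delta 5·23=115, Z4→Bravo 4·11=44. Service 210; fixed 208; total 418.
No other subset beats 310.

Open Alpha and Delta; minimum total cost 310.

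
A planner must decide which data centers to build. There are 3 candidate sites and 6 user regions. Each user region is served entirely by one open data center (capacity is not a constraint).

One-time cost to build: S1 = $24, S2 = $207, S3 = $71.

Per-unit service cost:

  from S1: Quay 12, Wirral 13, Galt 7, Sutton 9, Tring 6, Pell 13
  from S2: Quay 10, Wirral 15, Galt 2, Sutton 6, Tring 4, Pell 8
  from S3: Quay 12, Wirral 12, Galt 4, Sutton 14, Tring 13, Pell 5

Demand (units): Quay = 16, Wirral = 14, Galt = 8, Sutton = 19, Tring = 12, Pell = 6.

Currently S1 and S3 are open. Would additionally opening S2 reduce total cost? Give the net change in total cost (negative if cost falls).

Current service cost with {S1, S3}: 665.
Adding S2: each user region re-picks its cheapest; new service cost 536, saving 129.
Extra fixed cost: 207. Net change = 207 − 129 = 78.
(Totals: 760 → 838.)

No — net change +78 (cost rises by 78).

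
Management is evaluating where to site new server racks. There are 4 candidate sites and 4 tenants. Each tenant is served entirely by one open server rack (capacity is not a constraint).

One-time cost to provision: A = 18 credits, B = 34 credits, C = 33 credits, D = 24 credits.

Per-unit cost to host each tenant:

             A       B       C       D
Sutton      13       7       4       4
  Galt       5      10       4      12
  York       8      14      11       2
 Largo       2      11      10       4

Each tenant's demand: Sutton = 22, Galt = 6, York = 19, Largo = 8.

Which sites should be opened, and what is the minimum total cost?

Open A and D; minimum total cost 214.

For any fixed open set, each tenant goes to its cheapest open site; total = fixed + service.
{A, D}: Sutton→D 4·22=88, Galt→A 5·6=30, York→D 2·19=38, Largo→A 2·8=16. Service 172; fixed 42; total 214.
{C, D}: Sutton→C 4·22=88, Galt→C 4·6=24, York→D 2·19=38, Largo→D 4·8=32. Service 182; fixed 57; total 239.
{A, C, D}: Sutton→C 4·22=88, Galt→C 4·6=24, York→D 2·19=38, Largo→A 2·8=16. Service 166; fixed 75; total 241.
{A, B, C, D}: service 166 + fixed 109 = 275
No other subset beats 214.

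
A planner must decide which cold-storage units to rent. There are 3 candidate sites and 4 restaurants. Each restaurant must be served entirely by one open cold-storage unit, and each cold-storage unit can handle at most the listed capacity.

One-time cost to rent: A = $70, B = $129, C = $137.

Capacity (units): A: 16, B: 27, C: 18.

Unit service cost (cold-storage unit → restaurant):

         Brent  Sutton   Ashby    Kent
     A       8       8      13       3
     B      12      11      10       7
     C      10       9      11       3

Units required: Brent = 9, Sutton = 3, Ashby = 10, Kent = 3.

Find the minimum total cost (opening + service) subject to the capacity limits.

Open {B}: Brent→B 12·9=108, Sutton→B 11·3=33, Ashby→B 10·10=100, Kent→B 7·3=21.
Loads: B carries 25/27. Service 262; fixed 129; total 391.
Next best feasible plan costs 404.

Minimum total cost: 391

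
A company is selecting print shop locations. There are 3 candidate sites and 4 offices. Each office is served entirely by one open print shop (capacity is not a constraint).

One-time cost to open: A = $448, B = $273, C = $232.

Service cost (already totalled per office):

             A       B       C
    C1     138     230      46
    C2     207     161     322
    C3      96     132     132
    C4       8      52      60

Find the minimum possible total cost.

For any fixed open set, each office goes to its cheapest open site; total = fixed + service.
{C}: C1→C 46, C2→C 322, C3→C 132, C4→C 60. Service 560; fixed 232; total 792.
{B}: C1→B 230, C2→B 161, C3→B 132, C4→B 52. Service 575; fixed 273; total 848.
{B, C}: C1→C 46, C2→B 161, C3→B 132, C4→B 52. Service 391; fixed 505; total 896.
{A, B, C}: C1→C 46, C2→B 161, C3→A 96, C4→A 8. Service 311; fixed 953; total 1264.
No other subset beats 792.

Minimum total cost: 792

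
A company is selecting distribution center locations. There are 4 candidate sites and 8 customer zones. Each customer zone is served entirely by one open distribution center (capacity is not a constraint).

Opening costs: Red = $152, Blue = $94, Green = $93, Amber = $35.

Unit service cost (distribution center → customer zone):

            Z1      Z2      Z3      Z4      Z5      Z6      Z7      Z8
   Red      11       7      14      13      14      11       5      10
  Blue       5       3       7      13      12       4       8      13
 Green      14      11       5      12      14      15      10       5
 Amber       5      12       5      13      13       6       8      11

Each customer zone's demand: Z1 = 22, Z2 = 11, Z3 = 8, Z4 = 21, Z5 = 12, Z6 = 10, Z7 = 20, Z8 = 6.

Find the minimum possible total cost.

For any fixed open set, each customer zone goes to its cheapest open site; total = fixed + service.
{Blue}: Z1→Blue 5·22=110, Z2→Blue 3·11=33, Z3→Blue 7·8=56, Z4→Blue 13·21=273, Z5→Blue 12·12=144, Z6→Blue 4·10=40, Z7→Blue 8·20=160, Z8→Blue 13·6=78. Service 894; fixed 94; total 988.
{Blue, Amber}: service 866 + fixed 129 = 995
{Blue, Green}: service 809 + fixed 187 = 996
{Red, Blue, Green, Amber}: Z1→Blue 5·22=110, Z2→Blue 3·11=33, Z3→Green 5·8=40, Z4→Green 12·21=252, Z5→Blue 12·12=144, Z6→Blue 4·10=40, Z7→Red 5·20=100, Z8→Green 5·6=30. Service 749; fixed 374; total 1123.
(All 15 nonempty subsets were checked; Blue only is lowest.)

Minimum total cost: 988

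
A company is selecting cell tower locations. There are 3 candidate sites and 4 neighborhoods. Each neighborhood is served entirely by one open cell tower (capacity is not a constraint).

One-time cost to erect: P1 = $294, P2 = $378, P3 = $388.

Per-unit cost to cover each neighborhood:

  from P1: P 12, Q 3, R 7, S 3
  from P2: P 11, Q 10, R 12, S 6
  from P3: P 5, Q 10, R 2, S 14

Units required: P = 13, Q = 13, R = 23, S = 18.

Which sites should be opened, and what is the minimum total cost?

For any fixed open set, each neighborhood goes to its cheapest open site; total = fixed + service.
{P1}: P→P1 12·13=156, Q→P1 3·13=39, R→P1 7·23=161, S→P1 3·18=54. Service 410; fixed 294; total 704.
{P3}: P→P3 5·13=65, Q→P3 10·13=130, R→P3 2·23=46, S→P3 14·18=252. Service 493; fixed 388; total 881.
{P1, P3}: P→P3 5·13=65, Q→P1 3·13=39, R→P3 2·23=46, S→P1 3·18=54. Service 204; fixed 682; total 886.
{P1, P2, P3}: service 204 + fixed 1060 = 1264
(All 7 nonempty subsets were checked; P1 only is lowest.)

Open P1 only; minimum total cost 704.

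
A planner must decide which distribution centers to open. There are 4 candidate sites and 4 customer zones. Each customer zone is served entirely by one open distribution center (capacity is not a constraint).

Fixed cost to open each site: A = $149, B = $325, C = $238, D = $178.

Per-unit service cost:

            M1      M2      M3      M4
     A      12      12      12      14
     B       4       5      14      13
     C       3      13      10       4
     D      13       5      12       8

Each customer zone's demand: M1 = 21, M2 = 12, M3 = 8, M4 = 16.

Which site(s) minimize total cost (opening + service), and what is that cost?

Open C only; minimum total cost 601.

For any fixed open set, each customer zone goes to its cheapest open site; total = fixed + service.
{C}: M1→C 3·21=63, M2→C 13·12=156, M3→C 10·8=80, M4→C 4·16=64. Service 363; fixed 238; total 601.
{C, D}: service 267 + fixed 416 = 683
{D}: service 557 + fixed 178 = 735
{A, B, C, D}: M1→C 3·21=63, M2→B 5·12=60, M3→C 10·8=80, M4→C 4·16=64. Service 267; fixed 890; total 1157.
No other subset beats 601.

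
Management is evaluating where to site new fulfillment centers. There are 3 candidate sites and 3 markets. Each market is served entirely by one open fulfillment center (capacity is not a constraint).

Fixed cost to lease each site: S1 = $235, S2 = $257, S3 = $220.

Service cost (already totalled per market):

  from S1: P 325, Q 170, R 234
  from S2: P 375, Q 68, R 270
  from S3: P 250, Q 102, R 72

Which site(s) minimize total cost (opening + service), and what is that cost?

For any fixed open set, each market goes to its cheapest open site; total = fixed + service.
{S3}: P→S3 250, Q→S3 102, R→S3 72. Service 424; fixed 220; total 644.
{S2, S3}: service 390 + fixed 477 = 867
{S1, S3}: service 424 + fixed 455 = 879
{S1, S2, S3}: service 390 + fixed 712 = 1102
No other subset beats 644.

Open S3 only; minimum total cost 644.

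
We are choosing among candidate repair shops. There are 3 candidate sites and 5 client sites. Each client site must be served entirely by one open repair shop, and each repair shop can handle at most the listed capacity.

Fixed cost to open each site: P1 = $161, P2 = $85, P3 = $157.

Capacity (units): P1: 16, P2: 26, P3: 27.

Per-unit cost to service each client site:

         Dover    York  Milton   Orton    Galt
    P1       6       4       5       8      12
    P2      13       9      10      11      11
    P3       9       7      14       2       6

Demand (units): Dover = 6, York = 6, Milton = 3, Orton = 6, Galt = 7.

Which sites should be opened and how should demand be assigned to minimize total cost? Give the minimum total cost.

Minimum total cost: 422

Open {P2, P3}: Dover→P3 9·6=54, York→P3 7·6=42, Milton→P2 10·3=30, Orton→P3 2·6=12, Galt→P3 6·7=42.
Loads: P2 carries 3/26, P3 carries 25/27. Service 180; fixed 242; total 422.
Next best feasible plan costs 434.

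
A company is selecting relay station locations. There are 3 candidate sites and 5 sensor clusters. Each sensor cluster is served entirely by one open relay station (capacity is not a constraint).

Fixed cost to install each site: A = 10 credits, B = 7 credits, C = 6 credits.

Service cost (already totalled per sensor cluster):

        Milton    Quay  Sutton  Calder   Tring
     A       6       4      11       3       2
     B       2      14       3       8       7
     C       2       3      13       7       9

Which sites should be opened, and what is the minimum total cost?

For any fixed open set, each sensor cluster goes to its cheapest open site; total = fixed + service.
{A, B}: Milton→B 2, Quay→A 4, Sutton→B 3, Calder→A 3, Tring→A 2. Service 14; fixed 17; total 31.
{B, C}: Milton→B 2, Quay→C 3, Sutton→B 3, Calder→C 7, Tring→B 7. Service 22; fixed 13; total 35.
{A}: Milton→A 6, Quay→A 4, Sutton→A 11, Calder→A 3, Tring→A 2. Service 26; fixed 10; total 36.
{A, B, C}: Milton→B 2, Quay→C 3, Sutton→B 3, Calder→A 3, Tring→A 2. Service 13; fixed 23; total 36.
No other subset beats 31.

Open A and B; minimum total cost 31.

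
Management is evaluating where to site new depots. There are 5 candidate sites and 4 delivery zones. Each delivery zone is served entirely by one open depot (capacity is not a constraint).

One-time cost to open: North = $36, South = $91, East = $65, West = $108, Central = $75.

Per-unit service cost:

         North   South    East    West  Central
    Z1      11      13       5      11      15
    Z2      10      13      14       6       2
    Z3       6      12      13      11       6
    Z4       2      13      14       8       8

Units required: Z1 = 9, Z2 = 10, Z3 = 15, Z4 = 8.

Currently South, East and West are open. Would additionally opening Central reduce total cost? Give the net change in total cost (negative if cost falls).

Current service cost with {South, East, West}: 334.
Adding Central: each delivery zone re-picks its cheapest; new service cost 219, saving 115.
Extra fixed cost: 75. Net change = 75 − 115 = -40.
(Totals: 598 → 558.)

Yes — net change −40 (cost falls by 40).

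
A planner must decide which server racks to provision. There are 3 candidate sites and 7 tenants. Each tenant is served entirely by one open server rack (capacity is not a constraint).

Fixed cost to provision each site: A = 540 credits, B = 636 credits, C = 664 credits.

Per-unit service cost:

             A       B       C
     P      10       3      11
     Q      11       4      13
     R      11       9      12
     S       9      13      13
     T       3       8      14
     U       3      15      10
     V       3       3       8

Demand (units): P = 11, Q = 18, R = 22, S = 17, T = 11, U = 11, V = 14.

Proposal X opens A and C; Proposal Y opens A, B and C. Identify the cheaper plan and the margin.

Proposal X is cheaper by 389.

Proposal X: {A, C}: P→A 10·11=110, Q→A 11·18=198, R→A 11·22=242, S→A 9·17=153, T→A 3·11=33, U→A 3·11=33, V→A 3·14=42. Service 811; fixed 1204; total 2015.
Proposal Y: {A, B, C}: P→B 3·11=33, Q→B 4·18=72, R→B 9·22=198, S→A 9·17=153, T→A 3·11=33, U→A 3·11=33, V→A 3·14=42. Service 564; fixed 1840; total 2404.
Difference: |2015 − 2404| = 389.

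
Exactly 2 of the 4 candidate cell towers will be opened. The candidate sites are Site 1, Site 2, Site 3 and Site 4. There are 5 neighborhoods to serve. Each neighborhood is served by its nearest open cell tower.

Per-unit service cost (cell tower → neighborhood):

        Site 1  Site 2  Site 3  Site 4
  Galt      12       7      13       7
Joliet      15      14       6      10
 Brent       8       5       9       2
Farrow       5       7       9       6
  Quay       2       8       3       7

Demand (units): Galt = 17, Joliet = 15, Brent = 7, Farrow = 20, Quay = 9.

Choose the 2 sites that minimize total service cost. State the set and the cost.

Choose Site 3 and Site 4; total service cost 370.

With exactly 2 open, each neighborhood uses its cheapest among the chosen.
{Site 3, Site 4}: Galt→Site 4 7·17=119, Joliet→Site 3 6·15=90, Brent→Site 4 2·7=14, Farrow→Site 4 6·20=120, Quay→Site 3 3·9=27. Service cost 370.
{Site 1, Site 4}: service cost 401
{Site 2, Site 3}: service cost 411
Among all 6 size-2 choices, {Site 3, Site 4} is lowest.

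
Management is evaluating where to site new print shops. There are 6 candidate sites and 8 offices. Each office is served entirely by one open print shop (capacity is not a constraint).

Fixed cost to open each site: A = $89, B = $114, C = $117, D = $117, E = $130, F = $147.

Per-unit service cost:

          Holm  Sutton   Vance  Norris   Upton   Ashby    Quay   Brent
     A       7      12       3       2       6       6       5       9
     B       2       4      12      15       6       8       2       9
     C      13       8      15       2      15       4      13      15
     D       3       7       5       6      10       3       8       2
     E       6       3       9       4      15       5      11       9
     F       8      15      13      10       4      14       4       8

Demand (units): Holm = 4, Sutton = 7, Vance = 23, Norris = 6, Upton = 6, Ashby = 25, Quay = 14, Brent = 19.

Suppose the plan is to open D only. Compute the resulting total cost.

Total cost: 614

Each office is assigned to its cheapest site among the open ones.
{D}: Holm→D 3·4=12, Sutton→D 7·7=49, Vance→D 5·23=115, Norris→D 6·6=36, Upton→D 10·6=60, Ashby→D 3·25=75, Quay→D 8·14=112, Brent→D 2·19=38. Service 497; fixed 117; total 614.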